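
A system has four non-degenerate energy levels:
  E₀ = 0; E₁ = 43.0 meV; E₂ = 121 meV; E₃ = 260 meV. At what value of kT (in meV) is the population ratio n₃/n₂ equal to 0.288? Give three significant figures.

112 meV

n₃/n₂ = exp[−(E₃−E₂)/kT] = 0.288.
⇒ (E₃−E₂)/kT = ln(1/0.288) = ln(3.4722) = 1.2448.
kT = 139 meV / 1.2448 = 112 meV.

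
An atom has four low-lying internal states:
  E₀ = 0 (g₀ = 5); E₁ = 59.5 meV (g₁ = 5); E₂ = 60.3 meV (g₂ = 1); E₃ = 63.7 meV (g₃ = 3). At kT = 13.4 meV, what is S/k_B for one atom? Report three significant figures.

Eᵢ/kT = 0, 4.4403, 4.5000, 4.7537.
Z = Σ gᵢe^(−Eᵢ/kT) = 5·e^(−0) + 5·e^(−4.4403) + 1·e^(−4.5000) + 3·e^(−4.7537) = 5.0000 + 0.058962 + 0.011109 + 0.025859 = 5.0959.
⟨E⟩ = Σ EᵢPᵢ = 1.1431 meV.
S/k_B = ln Z + ⟨E⟩/kT = ln(5.0959) + 1.1431/13.4 = 1.6284 + 0.085306 = 1.71.

1.71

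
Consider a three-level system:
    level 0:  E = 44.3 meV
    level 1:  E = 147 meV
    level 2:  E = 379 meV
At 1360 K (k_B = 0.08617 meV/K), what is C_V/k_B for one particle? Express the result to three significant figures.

k_BT = 0.08617 × 1360 K = 117.19 meV.
Eᵢ/kT = 0.37802, 1.2544, 3.2341.
Z = Σ e^(−Eᵢ/kT) = e^(−0.37802) + e^(−1.2544) + e^(−3.2341) = 0.68522 + 0.28525 + 0.039396 = 1.0099.
⟨E⟩ = 86.363 meV, ⟨E²⟩ = 13039 meV².
C_V/k_B = (⟨E²⟩ − ⟨E⟩²)/(kT)² = (13039 − 7458.6)/13733 = 0.406.

0.406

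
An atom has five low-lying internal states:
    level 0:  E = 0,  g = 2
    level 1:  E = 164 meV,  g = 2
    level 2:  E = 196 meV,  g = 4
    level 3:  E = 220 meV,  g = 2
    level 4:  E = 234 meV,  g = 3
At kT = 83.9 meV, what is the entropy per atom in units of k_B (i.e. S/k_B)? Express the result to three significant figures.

1.88

Eᵢ/kT = 0, 1.9547, 2.3361, 2.6222, 2.7890.
Z = Σ gᵢe^(−Eᵢ/kT) = 2·e^(−0) + 2·e^(−1.9547) + 4·e^(−2.3361) + 2·e^(−2.6222) + 3·e^(−2.7890) = 2.0000 + 0.28321 + 0.38682 + 0.14529 + 0.18445 = 2.9998.
⟨E⟩ = Σ EᵢPᵢ = 65.800 meV.
S/k_B = ln Z + ⟨E⟩/kT = ln(2.9998) + 65.800/83.9 = 1.0985 + 0.78427 = 1.88.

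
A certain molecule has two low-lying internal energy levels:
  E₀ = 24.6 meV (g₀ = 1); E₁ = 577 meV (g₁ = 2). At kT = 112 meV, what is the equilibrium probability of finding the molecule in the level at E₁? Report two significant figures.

Eᵢ/kT = 0.2196, 5.152.
Z = Σ gᵢe^(−Eᵢ/kT) = 1·e^(−0.2196) + 2·e^(−5.152) = 0.8028 + 0.01158 = 0.8144.
P₁ = g₁ e^(−E₁/kT) / Z = 0.01158/0.8144 = 0.014.

0.014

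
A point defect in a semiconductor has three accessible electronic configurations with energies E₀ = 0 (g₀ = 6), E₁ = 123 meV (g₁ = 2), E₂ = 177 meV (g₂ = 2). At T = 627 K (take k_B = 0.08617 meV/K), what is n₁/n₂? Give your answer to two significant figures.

2.7

k_BT = 0.08617 × 627 K = 54.03 meV.
n₁/n₂ = (g₁/g₂) exp[−(E₁−E₂)/kT] = (2/2) × exp(−(-54 meV)/(54.03 meV)) = (2/2) × exp(0.9994) = 2.7.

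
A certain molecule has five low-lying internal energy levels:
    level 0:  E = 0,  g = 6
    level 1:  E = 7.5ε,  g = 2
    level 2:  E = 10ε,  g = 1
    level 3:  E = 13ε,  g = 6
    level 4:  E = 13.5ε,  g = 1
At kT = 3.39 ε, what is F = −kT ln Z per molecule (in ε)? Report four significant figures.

-6.303 ε

Eᵢ/kT = 0, 2.21239, 2.94985, 3.83481, 3.98230.
Z = Σ gᵢe^(−Eᵢ/kT) = 6·e^(−0) + 2·e^(−2.21239) + 1·e^(−2.94985) + 6·e^(−3.83481) + 1·e^(−3.98230) = 6.00000 + 0.218878 + 0.0523476 + 0.129633 + 0.0186427 = 6.41950.
F = −kT ln Z = −3.39 × ln(6.41950) = −3.39 × 1.85934 = -6.303 ε.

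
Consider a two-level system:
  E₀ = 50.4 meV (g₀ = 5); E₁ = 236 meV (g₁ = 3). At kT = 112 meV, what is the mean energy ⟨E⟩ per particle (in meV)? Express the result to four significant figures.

Eᵢ/kT = 0.450000, 2.10714.
Z = Σ gᵢe^(−Eᵢ/kT) = 5·e^(−0.450000) + 3·e^(−2.10714) = 3.18814 + 0.364756 = 3.55290.
⟨E⟩ = Σ Eᵢ gᵢe^(−Eᵢ/kT) / Z = (50.4·3.18814 + 236·0.364756) / 3.55290 = 69.45 meV.

69.45 meV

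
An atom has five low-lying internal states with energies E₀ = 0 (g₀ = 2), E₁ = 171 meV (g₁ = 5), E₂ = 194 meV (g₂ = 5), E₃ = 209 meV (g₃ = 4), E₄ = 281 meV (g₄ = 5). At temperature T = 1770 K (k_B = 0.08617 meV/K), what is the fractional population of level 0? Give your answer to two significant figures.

0.29

k_BT = 0.08617 × 1770 K = 152.5 meV.
Eᵢ/kT = 0, 1.121, 1.272, 1.370, 1.843.
Z = Σ gᵢe^(−Eᵢ/kT) = 2·e^(−0) + 5·e^(−1.121) + 5·e^(−1.272) + 4·e^(−1.370) + 5·e^(−1.843) = 2.000 + 1.630 + 1.401 + 1.016 + 0.7917 = 6.839.
P₀ = g₀ e^(−E₀/kT) / Z = 2.000/6.839 = 0.29.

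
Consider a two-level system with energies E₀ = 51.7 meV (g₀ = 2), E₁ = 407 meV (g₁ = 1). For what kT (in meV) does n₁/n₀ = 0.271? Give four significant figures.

580.1 meV

n₁/n₀ = (g₁/g₀) exp[−(E₁−E₀)/kT] = 0.271.
⇒ (E₁−E₀)/kT = ln((1/2)/0.271) = ln(1.84502) = 0.612490.
kT = 355.3 meV / 0.612490 = 580.1 meV.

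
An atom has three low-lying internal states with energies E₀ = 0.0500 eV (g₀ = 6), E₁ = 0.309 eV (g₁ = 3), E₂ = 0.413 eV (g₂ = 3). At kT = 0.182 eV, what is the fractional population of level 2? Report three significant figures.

0.0572

Eᵢ/kT = 0.27473, 1.6978, 2.2692.
Z = Σ gᵢe^(−Eᵢ/kT) = 6·e^(−0.27473) + 3·e^(−1.6978) + 3·e^(−2.2692) = 4.5587 + 0.54926 + 0.31018 = 5.4181.
P₂ = g₂ e^(−E₂/kT) / Z = 0.31018/5.4181 = 0.0572.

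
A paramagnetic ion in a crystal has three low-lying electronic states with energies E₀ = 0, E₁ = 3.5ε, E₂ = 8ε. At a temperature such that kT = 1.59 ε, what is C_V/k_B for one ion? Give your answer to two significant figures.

0.57

Eᵢ/kT = 0, 2.201, 5.031.
Z = Σ e^(−Eᵢ/kT) = e^(−0) + e^(−2.201) + e^(−5.031) = 1.000 + 0.1107 + 0.006532 = 1.117.
⟨E⟩ = 0.3936 ε, ⟨E²⟩ = 1.588 ε².
C_V/k_B = (⟨E²⟩ − ⟨E⟩²)/(kT)² = (1.588 − 0.1549)/2.528 = 0.57.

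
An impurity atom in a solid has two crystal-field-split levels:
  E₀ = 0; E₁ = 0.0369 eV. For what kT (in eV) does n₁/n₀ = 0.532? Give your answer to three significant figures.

0.0585 eV

n₁/n₀ = exp[−(E₁−E₀)/kT] = 0.532.
⇒ (E₁−E₀)/kT = ln(1/0.532) = ln(1.8797) = 0.63111.
kT = 0.0369 eV / 0.63111 = 0.0585 eV.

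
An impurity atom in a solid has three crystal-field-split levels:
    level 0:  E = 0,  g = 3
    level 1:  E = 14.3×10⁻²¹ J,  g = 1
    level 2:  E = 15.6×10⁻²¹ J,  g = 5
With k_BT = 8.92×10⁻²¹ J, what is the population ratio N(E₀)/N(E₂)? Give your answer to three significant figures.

n₀/n₂ = (g₀/g₂) exp[−(E₀−E₂)/kT] = (3/5) × exp(−(-15.6 ×10⁻²¹ J)/(8.92 ×10⁻²¹ J)) = (3/5) × exp(1.7489) = 3.45.

3.45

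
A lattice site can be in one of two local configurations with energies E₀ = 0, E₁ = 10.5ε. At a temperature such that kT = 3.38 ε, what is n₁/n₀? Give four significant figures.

0.04476

n₁/n₀ = exp[−(E₁−E₀)/kT] = exp(−(10.5ε)/(3.38ε)) = exp(-3.10651) = 0.04476.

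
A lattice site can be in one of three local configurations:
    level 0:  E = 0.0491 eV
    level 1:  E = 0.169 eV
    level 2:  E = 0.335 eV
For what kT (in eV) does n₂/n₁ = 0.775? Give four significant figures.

0.6513 eV

n₂/n₁ = exp[−(E₂−E₁)/kT] = 0.775.
⇒ (E₂−E₁)/kT = ln(1/0.775) = ln(1.29032) = 0.254890.
kT = 0.166 eV / 0.254890 = 0.6513 eV.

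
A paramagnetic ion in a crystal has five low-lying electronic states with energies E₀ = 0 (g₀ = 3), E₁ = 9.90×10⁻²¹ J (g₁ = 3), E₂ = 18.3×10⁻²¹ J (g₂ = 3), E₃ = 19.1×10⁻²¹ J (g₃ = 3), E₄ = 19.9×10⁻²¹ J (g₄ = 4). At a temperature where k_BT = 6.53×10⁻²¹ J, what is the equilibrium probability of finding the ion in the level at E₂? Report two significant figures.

Eᵢ/kT = 0, 1.516, 2.802, 2.925, 3.047.
Z = Σ gᵢe^(−Eᵢ/kT) = 3·e^(−0) + 3·e^(−1.516) + 3·e^(−2.802) + 3·e^(−2.925) + 4·e^(−3.047) = 3.000 + 0.6588 + 0.1821 + 0.1610 + 0.1900 = 4.192.
P₂ = g₂ e^(−E₂/kT) / Z = 0.1821/4.192 = 0.043.

0.043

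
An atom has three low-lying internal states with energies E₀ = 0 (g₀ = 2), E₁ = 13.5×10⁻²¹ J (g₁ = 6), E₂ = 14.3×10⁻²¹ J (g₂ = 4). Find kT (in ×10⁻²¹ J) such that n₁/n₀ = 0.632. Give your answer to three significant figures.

8.67 ×10⁻²¹ J

n₁/n₀ = (g₁/g₀) exp[−(E₁−E₀)/kT] = 0.632.
⇒ (E₁−E₀)/kT = ln((6/2)/0.632) = ln(4.7468) = 1.5575.
kT = 13.5 ×10⁻²¹ J / 1.5575 = 8.67 ×10⁻²¹ J.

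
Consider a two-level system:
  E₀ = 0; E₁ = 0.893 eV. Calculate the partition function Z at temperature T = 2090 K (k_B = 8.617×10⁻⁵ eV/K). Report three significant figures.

Z = 1.01

k_BT = 8.617×10⁻⁵ × 2090 K = 0.18010 eV.
Eᵢ/kT = 0, 4.9584.
Z = Σ e^(−Eᵢ/kT) = e^(−0) + e^(−4.9584) = 1.0000 + 0.0070242 = 1.0070.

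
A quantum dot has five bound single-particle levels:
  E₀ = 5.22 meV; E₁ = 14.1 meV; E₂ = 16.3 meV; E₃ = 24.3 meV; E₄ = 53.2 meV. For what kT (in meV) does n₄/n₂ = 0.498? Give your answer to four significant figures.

n₄/n₂ = exp[−(E₄−E₂)/kT] = 0.498.
⇒ (E₄−E₂)/kT = ln(1/0.498) = ln(2.00803) = 0.697154.
kT = 36.9 meV / 0.697154 = 52.93 meV.

52.93 meV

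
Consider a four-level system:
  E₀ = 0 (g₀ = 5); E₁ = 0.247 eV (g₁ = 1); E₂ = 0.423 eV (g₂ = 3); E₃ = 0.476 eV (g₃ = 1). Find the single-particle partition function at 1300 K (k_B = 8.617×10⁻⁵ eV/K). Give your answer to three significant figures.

k_BT = 8.617×10⁻⁵ × 1300 K = 0.11202 eV.
Eᵢ/kT = 0, 2.2050, 3.7761, 4.2492.
Z = Σ gᵢe^(−Eᵢ/kT) = 5·e^(−0) + 1·e^(−2.2050) + 3·e^(−3.7761) + 1·e^(−4.2492) = 5.0000 + 0.11025 + 0.068736 + 0.014276 = 5.1933.

Z = 5.19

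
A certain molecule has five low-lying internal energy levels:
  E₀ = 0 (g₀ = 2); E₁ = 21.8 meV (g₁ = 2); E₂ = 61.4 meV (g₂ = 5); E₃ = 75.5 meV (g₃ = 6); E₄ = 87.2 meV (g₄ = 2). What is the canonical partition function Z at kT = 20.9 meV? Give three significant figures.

Z = 3.16

Eᵢ/kT = 0, 1.0431, 2.9378, 3.6124, 4.1722.
Z = Σ gᵢe^(−Eᵢ/kT) = 2·e^(−0) + 2·e^(−1.0431) + 5·e^(−2.9378) + 6·e^(−3.6124) + 2·e^(−4.1722) = 2.0000 + 0.70472 + 0.26491 + 0.16192 + 0.030837 = 3.1624.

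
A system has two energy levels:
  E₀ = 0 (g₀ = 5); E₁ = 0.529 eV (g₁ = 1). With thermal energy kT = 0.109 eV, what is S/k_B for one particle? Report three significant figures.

Eᵢ/kT = 0, 4.8532.
Z = Σ gᵢe^(−Eᵢ/kT) = 5·e^(−0) + 1·e^(−4.8532) = 5.0000 + 0.0078034 = 5.0078.
⟨E⟩ = Σ EᵢPᵢ = 0.00082431 eV.
S/k_B = ln Z + ⟨E⟩/kT = ln(5.0078) + 0.00082431/0.109 = 1.6110 + 0.0075625 = 1.62.

1.62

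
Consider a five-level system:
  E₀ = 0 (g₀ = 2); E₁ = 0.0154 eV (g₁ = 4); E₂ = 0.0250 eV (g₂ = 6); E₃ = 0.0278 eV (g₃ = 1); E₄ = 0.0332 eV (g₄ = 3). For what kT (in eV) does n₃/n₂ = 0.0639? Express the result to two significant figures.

n₃/n₂ = (g₃/g₂) exp[−(E₃−E₂)/kT] = 0.0639.
⇒ (E₃−E₂)/kT = ln((1/6)/0.0639) = ln(2.608) = 0.9586.
kT = 0.0028 eV / 0.9586 = 0.0029 eV.

0.0029 eV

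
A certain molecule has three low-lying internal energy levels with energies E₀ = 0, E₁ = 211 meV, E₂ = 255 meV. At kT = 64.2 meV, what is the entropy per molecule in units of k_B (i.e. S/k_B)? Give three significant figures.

0.242

Eᵢ/kT = 0, 3.2866, 3.9720.
Z = Σ e^(−Eᵢ/kT) = e^(−0) + e^(−3.2866) + e^(−3.9720) = 1.0000 + 0.037381 + 0.018836 = 1.0562.
⟨E⟩ = Σ EᵢPᵢ = 12.015 meV.
S/k_B = ln Z + ⟨E⟩/kT = ln(1.0562) + 12.015/64.2 = 0.054678 + 0.18715 = 0.242.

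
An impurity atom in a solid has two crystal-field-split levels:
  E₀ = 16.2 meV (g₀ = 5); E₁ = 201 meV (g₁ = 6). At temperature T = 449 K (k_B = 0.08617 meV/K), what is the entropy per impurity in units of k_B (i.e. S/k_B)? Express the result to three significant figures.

1.67

k_BT = 0.08617 × 449 K = 38.690 meV.
Eᵢ/kT = 0.41871, 5.1951.
Z = Σ gᵢe^(−Eᵢ/kT) = 5·e^(−0.41871) + 6·e^(−5.1951) = 3.2895 + 0.033262 = 3.3228.
⟨E⟩ = Σ EᵢPᵢ = 18.050 meV.
S/k_B = ln Z + ⟨E⟩/kT = ln(3.3228) + 18.050/38.690 = 1.2008 + 0.46653 = 1.67.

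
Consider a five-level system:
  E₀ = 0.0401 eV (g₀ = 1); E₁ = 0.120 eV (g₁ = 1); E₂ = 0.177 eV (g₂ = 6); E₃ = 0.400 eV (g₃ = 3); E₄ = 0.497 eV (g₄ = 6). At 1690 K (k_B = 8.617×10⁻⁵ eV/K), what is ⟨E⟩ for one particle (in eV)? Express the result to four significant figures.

k_BT = 8.617×10⁻⁵ × 1690 K = 0.145627 eV.
Eᵢ/kT = 0.275361, 0.824023, 1.21543, 2.74674, 3.41283.
Z = Σ gᵢe^(−Eᵢ/kT) = 1·e^(−0.275361) + 1·e^(−0.824023) + 6·e^(−1.21543) + 3·e^(−2.74674) + 6·e^(−3.41283) = 0.759298 + 0.438663 + 1.77949 + 0.192410 + 0.197687 = 3.36755.
⟨E⟩ = Σ Eᵢ gᵢe^(−Eᵢ/kT) / Z = (0.0401·0.759298 + 0.120·0.438663 + 0.177·1.77949 + 0.400·0.192410 + 0.497·0.197687) / 3.36755 = 0.1702 eV.

0.1702 eV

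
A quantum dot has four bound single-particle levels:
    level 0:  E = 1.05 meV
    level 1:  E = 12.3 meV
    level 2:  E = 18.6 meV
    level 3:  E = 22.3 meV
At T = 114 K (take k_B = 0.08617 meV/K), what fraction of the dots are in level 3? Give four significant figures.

k_BT = 0.08617 × 114 K = 9.82338 meV.
Eᵢ/kT = 0.106888, 1.25211, 1.89344, 2.27009.
Z = Σ e^(−Eᵢ/kT) = e^(−0.106888) + e^(−1.25211) + e^(−1.89344) + e^(−2.27009) = 0.898626 + 0.285901 + 0.150553 + 0.103303 = 1.43838.
P₃ = e^(−E₃/kT) / Z = 0.103303/1.43838 = 0.07182.

0.07182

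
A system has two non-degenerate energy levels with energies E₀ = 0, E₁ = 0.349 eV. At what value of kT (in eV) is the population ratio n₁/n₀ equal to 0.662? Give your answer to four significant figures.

0.8461 eV

n₁/n₀ = exp[−(E₁−E₀)/kT] = 0.662.
⇒ (E₁−E₀)/kT = ln(1/0.662) = ln(1.51057) = 0.412487.
kT = 0.349 eV / 0.412487 = 0.8461 eV.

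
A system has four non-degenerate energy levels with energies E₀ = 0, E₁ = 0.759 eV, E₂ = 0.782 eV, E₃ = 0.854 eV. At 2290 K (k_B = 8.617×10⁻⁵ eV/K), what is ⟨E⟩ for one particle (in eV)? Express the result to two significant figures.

0.040 eV

k_BT = 8.617×10⁻⁵ × 2290 K = 0.1973 eV.
Eᵢ/kT = 0, 3.847, 3.964, 4.328.
Z = Σ e^(−Eᵢ/kT) = e^(−0) + e^(−3.847) + e^(−3.964) + e^(−4.328) = 1.000 + 0.02134 + 0.01899 + 0.01319 = 1.054.
⟨E⟩ = Σ Eᵢ e^(−Eᵢ/kT) / Z = (0·1.000 + 0.759·0.02134 + 0.782·0.01899 + 0.854·0.01319) / 1.054 = 0.040 eV.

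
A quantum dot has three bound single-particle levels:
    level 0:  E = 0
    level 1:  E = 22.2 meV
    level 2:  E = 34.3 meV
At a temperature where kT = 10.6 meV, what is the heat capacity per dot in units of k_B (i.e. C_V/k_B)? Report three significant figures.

0.709

Eᵢ/kT = 0, 2.0943, 3.2358.
Z = Σ e^(−Eᵢ/kT) = e^(−0) + e^(−2.0943) + e^(−3.2358) = 1.0000 + 0.12316 + 0.039329 = 1.1625.
⟨E⟩ = 3.5124 meV, ⟨E²⟩ = 92.016 meV².
C_V/k_B = (⟨E²⟩ − ⟨E⟩²)/(kT)² = (92.016 − 12.337)/112.36 = 0.709.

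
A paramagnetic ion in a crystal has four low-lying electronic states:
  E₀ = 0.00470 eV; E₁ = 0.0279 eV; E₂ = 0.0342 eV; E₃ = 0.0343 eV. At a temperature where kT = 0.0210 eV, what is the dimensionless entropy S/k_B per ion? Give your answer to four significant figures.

1.179

Eᵢ/kT = 0.223810, 1.32857, 1.62857, 1.63333.
Z = Σ e^(−Eᵢ/kT) = e^(−0.223810) + e^(−1.32857) + e^(−1.62857) + e^(−1.63333) = 0.799467 + 0.264856 + 0.196210 + 0.195278 = 1.45581.
⟨E⟩ = Σ EᵢPᵢ = 0.0168672 eV.
S/k_B = ln Z + ⟨E⟩/kT = ln(1.45581) + 0.0168672/0.0210 = 0.375562 + 0.803200 = 1.179.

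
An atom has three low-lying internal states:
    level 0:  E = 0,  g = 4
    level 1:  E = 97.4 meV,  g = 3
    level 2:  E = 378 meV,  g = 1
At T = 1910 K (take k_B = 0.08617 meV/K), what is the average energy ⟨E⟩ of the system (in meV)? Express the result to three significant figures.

k_BT = 0.08617 × 1910 K = 164.58 meV.
Eᵢ/kT = 0, 0.59181, 2.2968.
Z = Σ gᵢe^(−Eᵢ/kT) = 4·e^(−0) + 3·e^(−0.59181) + 1·e^(−2.2968) = 4.0000 + 1.6600 + 0.10058 = 5.7606.
⟨E⟩ = Σ Eᵢ gᵢe^(−Eᵢ/kT) / Z = (0·4.0000 + 97.4·1.6600 + 378·0.10058) / 5.7606 = 34.7 meV.

34.7 meV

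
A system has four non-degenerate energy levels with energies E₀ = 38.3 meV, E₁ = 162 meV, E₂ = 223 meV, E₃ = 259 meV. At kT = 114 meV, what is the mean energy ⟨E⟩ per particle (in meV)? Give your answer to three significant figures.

Eᵢ/kT = 0.33596, 1.4211, 1.9561, 2.2719.
Z = Σ e^(−Eᵢ/kT) = e^(−0.33596) + e^(−1.4211) + e^(−1.9561) + e^(−2.2719) = 0.71465 + 0.24145 + 0.14141 + 0.10312 = 1.2006.
⟨E⟩ = Σ Eᵢ e^(−Eᵢ/kT) / Z = (38.3·0.71465 + 162·0.24145 + 223·0.14141 + 259·0.10312) / 1.2006 = 104 meV.

104 meV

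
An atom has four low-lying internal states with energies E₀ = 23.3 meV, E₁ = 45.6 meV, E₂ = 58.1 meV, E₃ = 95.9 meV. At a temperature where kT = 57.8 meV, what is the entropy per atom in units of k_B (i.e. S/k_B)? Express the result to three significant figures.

1.30

Eᵢ/kT = 0.40311, 0.78893, 1.0052, 1.6592.
Z = Σ e^(−Eᵢ/kT) = e^(−0.40311) + e^(−0.78893) + e^(−1.0052) + e^(−1.6592) = 0.66824 + 0.45433 + 0.36597 + 0.19029 = 1.6788.
⟨E⟩ = Σ EᵢPᵢ = 45.151 meV.
S/k_B = ln Z + ⟨E⟩/kT = ln(1.6788) + 45.151/57.8 = 0.51808 + 0.78116 = 1.30.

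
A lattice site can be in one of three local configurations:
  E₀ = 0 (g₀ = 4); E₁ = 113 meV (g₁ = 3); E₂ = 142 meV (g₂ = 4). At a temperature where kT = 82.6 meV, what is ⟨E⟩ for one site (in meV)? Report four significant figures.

Eᵢ/kT = 0, 1.36804, 1.71913.
Z = Σ gᵢe^(−Eᵢ/kT) = 4·e^(−0) + 3·e^(−1.36804) + 4·e^(−1.71913) = 4.00000 + 0.763816 + 0.716888 = 5.48070.
⟨E⟩ = Σ Eᵢ gᵢe^(−Eᵢ/kT) / Z = (0·4.00000 + 113·0.763816 + 142·0.716888) / 5.48070 = 34.32 meV.

34.32 meV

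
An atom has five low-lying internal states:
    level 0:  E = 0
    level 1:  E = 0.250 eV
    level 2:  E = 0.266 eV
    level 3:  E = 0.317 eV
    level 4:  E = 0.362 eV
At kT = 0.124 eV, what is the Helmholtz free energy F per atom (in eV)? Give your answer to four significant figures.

-0.04010 eV

Eᵢ/kT = 0, 2.01613, 2.14516, 2.55645, 2.91935.
Z = Σ e^(−Eᵢ/kT) = e^(−0) + e^(−2.01613) + e^(−2.14516) + e^(−2.55645) + e^(−2.91935) = 1.00000 + 0.133170 + 0.117049 + 0.0775797 + 0.0539688 = 1.38177.
F = −kT ln Z = −0.124 × ln(1.38177) = −0.124 × 0.323365 = -0.04010 eV.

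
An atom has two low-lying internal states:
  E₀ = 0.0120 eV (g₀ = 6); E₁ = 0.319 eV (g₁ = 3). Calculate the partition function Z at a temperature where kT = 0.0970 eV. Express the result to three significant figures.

Z = 5.41

Eᵢ/kT = 0.12371, 3.2887.
Z = Σ gᵢe^(−Eᵢ/kT) = 6·e^(−0.12371) + 3·e^(−3.2887) = 5.3018 + 0.11191 = 5.4137.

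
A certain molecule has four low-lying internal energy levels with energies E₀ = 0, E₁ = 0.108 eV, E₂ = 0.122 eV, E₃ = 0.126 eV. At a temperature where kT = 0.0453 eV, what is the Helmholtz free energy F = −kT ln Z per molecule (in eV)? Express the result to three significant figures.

Eᵢ/kT = 0, 2.3841, 2.6932, 2.7815.
Z = Σ e^(−Eᵢ/kT) = e^(−0) + e^(−2.3841) + e^(−2.6932) + e^(−2.7815) = 1.0000 + 0.092172 + 0.067664 + 0.061946 = 1.2218.
F = −kT ln Z = −0.0453 × ln(1.2218) = −0.0453 × 0.20033 = -0.00907 eV.

-0.00907 eV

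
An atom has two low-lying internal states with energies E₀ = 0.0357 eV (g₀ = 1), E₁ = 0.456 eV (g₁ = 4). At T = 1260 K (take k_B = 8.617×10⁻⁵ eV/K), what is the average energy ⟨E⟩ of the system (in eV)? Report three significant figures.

k_BT = 8.617×10⁻⁵ × 1260 K = 0.10857 eV.
Eᵢ/kT = 0.32882, 4.2001.
Z = Σ gᵢe^(−Eᵢ/kT) = 1·e^(−0.32882) + 4·e^(−4.2001) = 0.71977 + 0.059976 = 0.77975.
⟨E⟩ = Σ Eᵢ gᵢe^(−Eᵢ/kT) / Z = (0.0357·0.71977 + 0.456·0.059976) / 0.77975 = 0.0680 eV.

0.0680 eV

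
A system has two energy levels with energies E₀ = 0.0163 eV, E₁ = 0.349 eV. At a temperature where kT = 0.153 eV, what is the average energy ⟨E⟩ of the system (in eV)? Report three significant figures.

Eᵢ/kT = 0.10654, 2.2810.
Z = Σ e^(−Eᵢ/kT) = e^(−0.10654) + e^(−2.2810) = 0.89894 + 0.10218 = 1.0011.
⟨E⟩ = Σ Eᵢ e^(−Eᵢ/kT) / Z = (0.0163·0.89894 + 0.349·0.10218) / 1.0011 = 0.0503 eV.

0.0503 eV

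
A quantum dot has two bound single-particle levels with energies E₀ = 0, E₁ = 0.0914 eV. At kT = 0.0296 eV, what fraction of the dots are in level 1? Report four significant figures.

0.04361

Eᵢ/kT = 0, 3.08784.
Z = Σ e^(−Eᵢ/kT) = e^(−0) + e^(−3.08784) = 1.00000 + 0.0456003 = 1.04560.
P₁ = e^(−E₁/kT) / Z = 0.0456003/1.04560 = 0.04361.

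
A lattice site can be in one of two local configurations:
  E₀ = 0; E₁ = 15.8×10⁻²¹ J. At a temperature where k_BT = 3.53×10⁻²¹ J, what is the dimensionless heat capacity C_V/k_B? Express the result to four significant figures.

Eᵢ/kT = 0, 4.47592.
Z = Σ e^(−Eᵢ/kT) = e^(−0) + e^(−4.47592) = 1.00000 + 0.0113797 = 1.01138.
⟨E⟩ = 0.177776, ⟨E²⟩ = 2.80886.
C_V/k_B = (⟨E²⟩ − ⟨E⟩²)/(kT)² = (2.80886 − 0.0316043)/12.4609 = 0.2229.

0.2229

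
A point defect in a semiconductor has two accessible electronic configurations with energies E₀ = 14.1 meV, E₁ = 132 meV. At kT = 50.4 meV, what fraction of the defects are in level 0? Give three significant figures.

Eᵢ/kT = 0.27976, 2.6190.
Z = Σ e^(−Eᵢ/kT) = e^(−0.27976) + e^(−2.6190) = 0.75597 + 0.072876 = 0.82885.
P₀ = e^(−E₀/kT) / Z = 0.75597/0.82885 = 0.912.

0.912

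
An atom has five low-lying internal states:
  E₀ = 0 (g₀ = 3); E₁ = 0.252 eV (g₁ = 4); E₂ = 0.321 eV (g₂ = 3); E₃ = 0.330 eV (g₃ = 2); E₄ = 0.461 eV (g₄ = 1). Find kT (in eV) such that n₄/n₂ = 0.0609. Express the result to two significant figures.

n₄/n₂ = (g₄/g₂) exp[−(E₄−E₂)/kT] = 0.0609.
⇒ (E₄−E₂)/kT = ln((1/3)/0.0609) = ln(5.473) = 1.700.
kT = 0.140 eV / 1.700 = 0.082 eV.

0.082 eV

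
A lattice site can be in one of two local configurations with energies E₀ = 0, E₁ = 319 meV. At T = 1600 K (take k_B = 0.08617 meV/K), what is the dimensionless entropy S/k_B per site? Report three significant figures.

0.303

k_BT = 0.08617 × 1600 K = 137.87 meV.
Eᵢ/kT = 0, 2.3138.
Z = Σ e^(−Eᵢ/kT) = e^(−0) + e^(−2.3138) = 1.0000 + 0.098885 = 1.0989.
⟨E⟩ = Σ EᵢPᵢ = 28.705 meV.
S/k_B = ln Z + ⟨E⟩/kT = ln(1.0989) + 28.705/137.87 = 0.094310 + 0.20820 = 0.303.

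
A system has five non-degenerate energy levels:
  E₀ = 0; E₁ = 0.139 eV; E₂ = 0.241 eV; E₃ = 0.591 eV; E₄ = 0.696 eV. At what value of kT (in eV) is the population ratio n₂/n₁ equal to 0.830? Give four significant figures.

0.5474 eV

n₂/n₁ = exp[−(E₂−E₁)/kT] = 0.830.
⇒ (E₂−E₁)/kT = ln(1/0.830) = ln(1.20482) = 0.186330.
kT = 0.102 eV / 0.186330 = 0.5474 eV.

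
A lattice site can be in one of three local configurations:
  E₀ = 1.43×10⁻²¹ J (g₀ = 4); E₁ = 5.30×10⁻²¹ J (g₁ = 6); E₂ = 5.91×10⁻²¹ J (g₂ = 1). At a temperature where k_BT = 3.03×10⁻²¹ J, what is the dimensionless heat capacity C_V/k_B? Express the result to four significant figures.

Eᵢ/kT = 0.471947, 1.74917, 1.95050.
Z = Σ gᵢe^(−Eᵢ/kT) = 4·e^(−0.471947) + 6·e^(−1.74917) + 1·e^(−1.95050) = 2.49515 + 1.04351 + 0.142203 = 3.68086.
⟨E⟩ = 2.70021, ⟨E²⟩ = 10.6990.
C_V/k_B = (⟨E²⟩ − ⟨E⟩²)/(kT)² = (10.6990 − 7.29113)/9.18090 = 0.3712.

0.3712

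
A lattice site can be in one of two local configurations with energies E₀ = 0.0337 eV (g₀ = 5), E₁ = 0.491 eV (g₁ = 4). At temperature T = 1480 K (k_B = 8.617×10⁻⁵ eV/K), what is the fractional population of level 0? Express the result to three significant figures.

k_BT = 8.617×10⁻⁵ × 1480 K = 0.12753 eV.
Eᵢ/kT = 0.26425, 3.8501.
Z = Σ gᵢe^(−Eᵢ/kT) = 5·e^(−0.26425) + 4·e^(−3.8501) = 3.8389 + 0.085110 = 3.9240.
P₀ = g₀ e^(−E₀/kT) / Z = 3.8389/3.9240 = 0.978.

0.978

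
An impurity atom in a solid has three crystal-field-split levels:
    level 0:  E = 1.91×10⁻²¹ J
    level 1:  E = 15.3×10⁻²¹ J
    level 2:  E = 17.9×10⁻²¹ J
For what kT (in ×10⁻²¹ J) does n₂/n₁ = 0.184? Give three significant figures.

1.54 ×10⁻²¹ J

n₂/n₁ = exp[−(E₂−E₁)/kT] = 0.184.
⇒ (E₂−E₁)/kT = ln(1/0.184) = ln(5.4348) = 1.6928.
kT = 2.6 ×10⁻²¹ J / 1.6928 = 1.54 ×10⁻²¹ J.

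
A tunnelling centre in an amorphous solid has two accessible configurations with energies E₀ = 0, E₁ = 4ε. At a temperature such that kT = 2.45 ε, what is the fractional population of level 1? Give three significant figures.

Eᵢ/kT = 0, 1.6327.
Z = Σ e^(−Eᵢ/kT) = e^(−0) + e^(−1.6327) = 1.0000 + 0.19540 = 1.1954.
P₁ = e^(−E₁/kT) / Z = 0.19540/1.1954 = 0.163.

0.163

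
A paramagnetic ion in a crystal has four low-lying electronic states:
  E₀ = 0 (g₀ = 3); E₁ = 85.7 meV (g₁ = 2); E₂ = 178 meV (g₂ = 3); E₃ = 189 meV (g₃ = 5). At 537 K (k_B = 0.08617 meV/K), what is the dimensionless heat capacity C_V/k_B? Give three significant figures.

k_BT = 0.08617 × 537 K = 46.273 meV.
Eᵢ/kT = 0, 1.8521, 3.8467, 4.0845.
Z = Σ gᵢe^(−Eᵢ/kT) = 3·e^(−0) + 2·e^(−1.8521) + 3·e^(−3.8467) + 5·e^(−4.0845) = 3.0000 + 0.31381 + 0.064050 + 0.084158 = 3.4620.
⟨E⟩ = 15.656 meV, ⟨E²⟩ = 2120.3 meV².
C_V/k_B = (⟨E²⟩ − ⟨E⟩²)/(kT)² = (2120.3 − 245.11)/2141.2 = 0.876.

0.876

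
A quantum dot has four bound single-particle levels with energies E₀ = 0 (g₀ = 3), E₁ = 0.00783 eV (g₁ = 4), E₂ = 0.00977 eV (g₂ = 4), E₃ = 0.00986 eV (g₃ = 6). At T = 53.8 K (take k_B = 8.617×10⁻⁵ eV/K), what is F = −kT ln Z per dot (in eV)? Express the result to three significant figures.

-0.00741 eV

k_BT = 8.617×10⁻⁵ × 53.8 K = 0.0046359 eV.
Eᵢ/kT = 0, 1.6890, 2.1075, 2.1269.
Z = Σ gᵢe^(−Eᵢ/kT) = 3·e^(−0) + 4·e^(−1.6890) + 4·e^(−2.1075) + 6·e^(−2.1269) = 3.0000 + 0.73882 + 0.48617 + 0.71524 = 4.9402.
F = −kT ln Z = −0.0046359 × ln(4.9402) = −0.0046359 × 1.5974 = -0.00741 eV.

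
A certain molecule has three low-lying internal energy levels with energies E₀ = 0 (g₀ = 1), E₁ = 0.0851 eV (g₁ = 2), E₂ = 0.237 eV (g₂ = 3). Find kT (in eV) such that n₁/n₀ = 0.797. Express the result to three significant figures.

0.0925 eV

n₁/n₀ = (g₁/g₀) exp[−(E₁−E₀)/kT] = 0.797.
⇒ (E₁−E₀)/kT = ln((2/1)/0.797) = ln(2.5094) = 0.92004.
kT = 0.0851 eV / 0.92004 = 0.0925 eV.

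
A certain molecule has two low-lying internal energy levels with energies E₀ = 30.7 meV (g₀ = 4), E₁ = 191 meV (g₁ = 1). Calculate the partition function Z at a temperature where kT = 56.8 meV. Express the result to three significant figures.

Z = 2.36

Eᵢ/kT = 0.54049, 3.3627.
Z = Σ gᵢe^(−Eᵢ/kT) = 4·e^(−0.54049) + 1·e^(−3.3627) = 2.3299 + 0.034642 = 2.3645.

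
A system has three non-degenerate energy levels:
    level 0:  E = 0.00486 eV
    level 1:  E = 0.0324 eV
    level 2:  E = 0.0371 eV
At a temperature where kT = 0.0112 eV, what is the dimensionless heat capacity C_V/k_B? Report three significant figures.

0.755

Eᵢ/kT = 0.43393, 2.8929, 3.3125.
Z = Σ e^(−Eᵢ/kT) = e^(−0.43393) + e^(−2.8929) + e^(−3.3125) = 0.64796 + 0.055415 + 0.036425 = 0.73980.
⟨E⟩ = 0.0085103 eV, ⟨E²⟩ = 0.00016709 eV².
C_V/k_B = (⟨E²⟩ − ⟨E⟩²)/(kT)² = (0.00016709 − 0.000072425)/0.00012544 = 0.755.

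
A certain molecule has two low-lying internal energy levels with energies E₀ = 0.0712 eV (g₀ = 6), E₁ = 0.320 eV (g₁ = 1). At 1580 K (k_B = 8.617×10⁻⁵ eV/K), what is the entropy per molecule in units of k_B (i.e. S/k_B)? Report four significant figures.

1.866

k_BT = 8.617×10⁻⁵ × 1580 K = 0.136149 eV.
Eᵢ/kT = 0.522956, 2.35037.
Z = Σ gᵢe^(−Eᵢ/kT) = 6·e^(−0.522956) + 1·e^(−2.35037) = 3.55659 + 0.0953339 = 3.65192.
⟨E⟩ = Σ EᵢPᵢ = 0.0776950 eV.
S/k_B = ln Z + ⟨E⟩/kT = ln(3.65192) + 0.0776950/0.136149 = 1.29525 + 0.570662 = 1.866.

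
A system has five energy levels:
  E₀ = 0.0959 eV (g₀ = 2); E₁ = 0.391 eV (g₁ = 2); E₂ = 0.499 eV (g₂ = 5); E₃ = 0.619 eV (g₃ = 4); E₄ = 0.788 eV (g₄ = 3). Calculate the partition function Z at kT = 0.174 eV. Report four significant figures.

Z = 1.795

Eᵢ/kT = 0.551149, 2.24713, 2.86782, 3.55747, 4.52874.
Z = Σ gᵢe^(−Eᵢ/kT) = 2·e^(−0.551149) + 2·e^(−2.24713) + 5·e^(−2.86782) + 4·e^(−3.55747) + 3·e^(−4.52874) = 1.15257 + 0.211404 + 0.284113 + 0.114043 + 0.0323828 = 1.79451.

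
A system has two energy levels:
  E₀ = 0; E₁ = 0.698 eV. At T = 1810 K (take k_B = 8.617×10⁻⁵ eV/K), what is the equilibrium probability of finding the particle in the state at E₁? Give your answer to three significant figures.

0.0113

k_BT = 8.617×10⁻⁵ × 1810 K = 0.15597 eV.
Eᵢ/kT = 0, 4.4752.
Z = Σ e^(−Eᵢ/kT) = e^(−0) + e^(−4.4752) = 1.0000 + 0.011388 = 1.0114.
P₁ = e^(−E₁/kT) / Z = 0.011388/1.0114 = 0.0113.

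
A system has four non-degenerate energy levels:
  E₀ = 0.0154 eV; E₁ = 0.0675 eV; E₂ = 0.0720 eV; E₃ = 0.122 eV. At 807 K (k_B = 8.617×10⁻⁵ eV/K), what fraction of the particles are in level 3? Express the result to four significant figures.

k_BT = 8.617×10⁻⁵ × 807 K = 0.0695392 eV.
Eᵢ/kT = 0.221458, 0.970676, 1.03539, 1.75441.
Z = Σ e^(−Eᵢ/kT) = e^(−0.221458) + e^(−0.970676) + e^(−1.03539) + e^(−1.75441) = 0.801350 + 0.378827 + 0.355088 + 0.173009 = 1.70827.
P₃ = e^(−E₃/kT) / Z = 0.173009/1.70827 = 0.1013.

0.1013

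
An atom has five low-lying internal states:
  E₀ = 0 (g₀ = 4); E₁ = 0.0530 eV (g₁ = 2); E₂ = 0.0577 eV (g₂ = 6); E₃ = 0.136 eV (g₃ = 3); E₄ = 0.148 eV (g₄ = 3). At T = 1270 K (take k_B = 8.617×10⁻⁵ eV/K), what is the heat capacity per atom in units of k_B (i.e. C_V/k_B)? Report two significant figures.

0.19

k_BT = 8.617×10⁻⁵ × 1270 K = 0.1094 eV.
Eᵢ/kT = 0, 0.4845, 0.5274, 1.243, 1.353.
Z = Σ gᵢe^(−Eᵢ/kT) = 4·e^(−0) + 2·e^(−0.4845) + 6·e^(−0.5274) + 3·e^(−1.243) + 3·e^(−1.353) = 4.000 + 1.232 + 3.541 + 0.8656 + 0.7754 = 10.41.
⟨E⟩ = 0.04823 eV, ⟨E²⟩ = 0.004634 eV².
C_V/k_B = (⟨E²⟩ − ⟨E⟩²)/(kT)² = (0.004634 − 0.002326)/0.01197 = 0.19.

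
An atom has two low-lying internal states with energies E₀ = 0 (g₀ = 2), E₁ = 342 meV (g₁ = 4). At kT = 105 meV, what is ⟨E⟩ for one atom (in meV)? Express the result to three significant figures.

Eᵢ/kT = 0, 3.2571.
Z = Σ gᵢe^(−Eᵢ/kT) = 2·e^(−0) + 4·e^(−3.2571) = 2.0000 + 0.15400 = 2.1540.
⟨E⟩ = Σ Eᵢ gᵢe^(−Eᵢ/kT) / Z = (0·2.0000 + 342·0.15400) / 2.1540 = 24.5 meV.

24.5 meV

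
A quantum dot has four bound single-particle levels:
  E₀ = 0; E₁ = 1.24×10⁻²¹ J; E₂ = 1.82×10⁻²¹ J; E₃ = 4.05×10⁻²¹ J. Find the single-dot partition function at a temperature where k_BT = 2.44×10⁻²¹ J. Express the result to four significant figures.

Eᵢ/kT = 0, 0.508197, 0.745902, 1.65984.
Z = Σ e^(−Eᵢ/kT) = e^(−0) + e^(−0.508197) + e^(−0.745902) + e^(−1.65984) = 1.00000 + 0.601579 + 0.474306 + 0.190169 = 2.26605.

Z = 2.266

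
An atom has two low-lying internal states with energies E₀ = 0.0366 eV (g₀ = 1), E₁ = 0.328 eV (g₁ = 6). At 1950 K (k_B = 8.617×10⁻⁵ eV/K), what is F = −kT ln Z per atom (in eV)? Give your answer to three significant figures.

k_BT = 8.617×10⁻⁵ × 1950 K = 0.16803 eV.
Eᵢ/kT = 0.21782, 1.9520.
Z = Σ gᵢe^(−Eᵢ/kT) = 1·e^(−0.21782) + 6·e^(−1.9520) = 0.80427 + 0.85194 = 1.6562.
F = −kT ln Z = −0.16803 × ln(1.6562) = −0.16803 × 0.50453 = -0.0848 eV.

-0.0848 eV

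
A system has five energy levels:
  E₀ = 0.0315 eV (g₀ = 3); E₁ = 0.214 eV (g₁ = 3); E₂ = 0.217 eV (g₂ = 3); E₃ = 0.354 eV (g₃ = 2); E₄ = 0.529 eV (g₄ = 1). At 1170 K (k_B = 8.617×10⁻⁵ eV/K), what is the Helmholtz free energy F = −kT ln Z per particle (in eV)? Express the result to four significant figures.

k_BT = 8.617×10⁻⁵ × 1170 K = 0.100819 eV.
Eᵢ/kT = 0.312441, 2.12262, 2.15237, 3.51124, 5.24703.
Z = Σ gᵢe^(−Eᵢ/kT) = 3·e^(−0.312441) + 3·e^(−2.12262) + 3·e^(−2.15237) + 2·e^(−3.51124) + 1·e^(−5.24703) = 2.19498 + 0.359153 + 0.348625 + 0.0597197 + 0.00526313 = 2.96774.
F = −kT ln Z = −0.100819 × ln(2.96774) = −0.100819 × 1.08780 = -0.1097 eV.

-0.1097 eV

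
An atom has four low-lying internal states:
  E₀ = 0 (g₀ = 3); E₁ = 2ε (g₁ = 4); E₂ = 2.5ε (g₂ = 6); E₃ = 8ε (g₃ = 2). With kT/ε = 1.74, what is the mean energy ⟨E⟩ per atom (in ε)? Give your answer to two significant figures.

Eᵢ/kT = 0, 1.149, 1.437, 4.598.
Z = Σ gᵢe^(−Eᵢ/kT) = 3·e^(−0) + 4·e^(−1.149) + 6·e^(−1.437) + 2·e^(−4.598) = 3.000 + 1.268 + 1.426 + 0.02014 = 5.714.
⟨E⟩ = Σ Eᵢ gᵢe^(−Eᵢ/kT) / Z = (0·3.000 + 2·1.268 + 2.5·1.426 + 8·0.02014) / 5.714 = 1.1 ε.

1.1 ε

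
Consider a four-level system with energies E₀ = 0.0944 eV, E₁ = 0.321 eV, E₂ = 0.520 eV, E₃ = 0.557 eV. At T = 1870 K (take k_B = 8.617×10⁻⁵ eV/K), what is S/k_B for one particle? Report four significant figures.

0.8236

k_BT = 8.617×10⁻⁵ × 1870 K = 0.161138 eV.
Eᵢ/kT = 0.585833, 1.99208, 3.22705, 3.45666.
Z = Σ e^(−Eᵢ/kT) = e^(−0.585833) + e^(−1.99208) + e^(−3.22705) + e^(−3.45666) = 0.556642 + 0.136411 + 0.0396744 + 0.0315349 = 0.764262.
⟨E⟩ = Σ EᵢPᵢ = 0.176027 eV.
S/k_B = ln Z + ⟨E⟩/kT = ln(0.764262) + 0.176027/0.161138 = -0.268845 + 1.09240 = 0.8236.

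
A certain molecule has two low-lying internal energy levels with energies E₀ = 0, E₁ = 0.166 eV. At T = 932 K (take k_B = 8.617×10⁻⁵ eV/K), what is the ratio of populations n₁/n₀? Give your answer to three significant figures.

0.127

k_BT = 8.617×10⁻⁵ × 932 K = 0.080310 eV.
n₁/n₀ = exp[−(E₁−E₀)/kT] = exp(−(0.166 eV)/(0.080310 eV)) = exp(-2.0670) = 0.127.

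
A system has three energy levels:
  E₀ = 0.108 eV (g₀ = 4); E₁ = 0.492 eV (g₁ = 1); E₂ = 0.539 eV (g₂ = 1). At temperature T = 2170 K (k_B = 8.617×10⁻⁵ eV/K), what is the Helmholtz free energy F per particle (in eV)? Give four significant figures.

k_BT = 8.617×10⁻⁵ × 2170 K = 0.186989 eV.
Eᵢ/kT = 0.577574, 2.63117, 2.88252.
Z = Σ gᵢe^(−Eᵢ/kT) = 4·e^(−0.577574) + 1·e^(−2.63117) + 1·e^(−2.88252) = 2.24503 + 0.0719942 + 0.0559935 = 2.37302.
F = −kT ln Z = −0.186989 × ln(2.37302) = −0.186989 × 0.864163 = -0.1616 eV.

-0.1616 eV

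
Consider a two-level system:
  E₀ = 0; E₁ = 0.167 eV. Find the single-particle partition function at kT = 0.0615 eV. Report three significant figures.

Eᵢ/kT = 0, 2.7154.
Z = Σ e^(−Eᵢ/kT) = e^(−0) + e^(−2.7154) = 1.0000 + 0.066178 = 1.0662.

Z = 1.07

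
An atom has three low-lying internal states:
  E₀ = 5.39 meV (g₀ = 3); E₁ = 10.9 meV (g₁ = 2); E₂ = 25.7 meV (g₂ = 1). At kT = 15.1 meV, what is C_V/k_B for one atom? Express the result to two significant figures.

0.11

Eᵢ/kT = 0.3570, 0.7219, 1.702.
Z = Σ gᵢe^(−Eᵢ/kT) = 3·e^(−0.3570) + 2·e^(−0.7219) + 1·e^(−1.702) = 2.099 + 0.9717 + 0.1823 = 3.253.
⟨E⟩ = 8.174 meV, ⟨E²⟩ = 91.25 meV².
C_V/k_B = (⟨E²⟩ − ⟨E⟩²)/(kT)² = (91.25 − 66.81)/228.0 = 0.11.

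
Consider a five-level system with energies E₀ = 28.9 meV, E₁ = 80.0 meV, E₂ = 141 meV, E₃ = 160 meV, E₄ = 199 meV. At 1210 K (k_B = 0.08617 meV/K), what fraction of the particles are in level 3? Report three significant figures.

0.117

k_BT = 0.08617 × 1210 K = 104.27 meV.
Eᵢ/kT = 0.27717, 0.76724, 1.3523, 1.5345, 1.9085.
Z = Σ e^(−Eᵢ/kT) = e^(−0.27717) + e^(−0.76724) + e^(−1.3523) + e^(−1.5345) + e^(−1.9085) = 0.75793 + 0.46429 + 0.25864 + 0.21556 + 0.14830 = 1.8447.
P₃ = e^(−E₃/kT) / Z = 0.21556/1.8447 = 0.117.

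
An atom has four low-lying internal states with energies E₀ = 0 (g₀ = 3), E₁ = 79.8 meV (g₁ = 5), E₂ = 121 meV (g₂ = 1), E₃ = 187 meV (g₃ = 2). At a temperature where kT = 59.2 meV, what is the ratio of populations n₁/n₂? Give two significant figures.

10

n₁/n₂ = (g₁/g₂) exp[−(E₁−E₂)/kT] = (5/1) × exp(−(-41.2 meV)/(59.2 meV)) = (5/1) × exp(0.6959) = 10.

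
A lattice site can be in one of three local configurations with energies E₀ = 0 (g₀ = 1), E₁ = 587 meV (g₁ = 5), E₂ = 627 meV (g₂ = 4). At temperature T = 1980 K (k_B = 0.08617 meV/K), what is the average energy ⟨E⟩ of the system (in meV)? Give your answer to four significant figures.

k_BT = 0.08617 × 1980 K = 170.617 meV.
Eᵢ/kT = 0, 3.44045, 3.67490.
Z = Σ gᵢe^(−Eᵢ/kT) = 1·e^(−0) + 5·e^(−3.44045) + 4·e^(−3.67490) = 1.00000 + 0.160251 + 0.101408 = 1.26166.
⟨E⟩ = Σ Eᵢ gᵢe^(−Eᵢ/kT) / Z = (0·1.00000 + 587·0.160251 + 627·0.101408) / 1.26166 = 125.0 meV.

125.0 meV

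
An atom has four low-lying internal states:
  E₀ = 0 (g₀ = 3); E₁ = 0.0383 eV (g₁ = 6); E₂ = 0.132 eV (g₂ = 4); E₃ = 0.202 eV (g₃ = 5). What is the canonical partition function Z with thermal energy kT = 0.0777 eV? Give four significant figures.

Z = 7.768

Eᵢ/kT = 0, 0.492921, 1.69884, 2.59974.
Z = Σ gᵢe^(−Eᵢ/kT) = 3·e^(−0) + 6·e^(−0.492921) + 4·e^(−1.69884) + 5·e^(−2.59974) = 3.00000 + 3.66504 + 0.731582 + 0.371464 = 7.76809.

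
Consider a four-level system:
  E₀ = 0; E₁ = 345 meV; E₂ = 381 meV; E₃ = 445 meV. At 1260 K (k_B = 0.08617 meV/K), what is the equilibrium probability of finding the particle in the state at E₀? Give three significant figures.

k_BT = 0.08617 × 1260 K = 108.57 meV.
Eᵢ/kT = 0, 3.1777, 3.5093, 4.0987.
Z = Σ e^(−Eᵢ/kT) = e^(−0) + e^(−3.1777) + e^(−3.5093) + e^(−4.0987) = 1.0000 + 0.041681 + 0.029918 + 0.016594 = 1.0882.
P₀ = e^(−E₀/kT) / Z = 1.0000/1.0882 = 0.919.

0.919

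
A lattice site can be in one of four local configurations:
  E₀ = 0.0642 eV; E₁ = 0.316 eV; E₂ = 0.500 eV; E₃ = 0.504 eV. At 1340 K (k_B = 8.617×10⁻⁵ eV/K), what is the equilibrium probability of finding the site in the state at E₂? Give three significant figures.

0.0198

k_BT = 8.617×10⁻⁵ × 1340 K = 0.11547 eV.
Eᵢ/kT = 0.55599, 2.7366, 4.3301, 4.3648.
Z = Σ e^(−Eᵢ/kT) = e^(−0.55599) + e^(−2.7366) + e^(−4.3301) + e^(−4.3648) = 0.57350 + 0.064790 + 0.013166 + 0.012717 = 0.66417.
P₂ = e^(−E₂/kT) / Z = 0.013166/0.66417 = 0.0198.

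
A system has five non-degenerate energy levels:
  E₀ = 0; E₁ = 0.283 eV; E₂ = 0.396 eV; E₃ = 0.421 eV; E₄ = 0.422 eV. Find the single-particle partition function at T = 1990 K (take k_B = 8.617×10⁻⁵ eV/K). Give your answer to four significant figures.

Z = 1.463

k_BT = 8.617×10⁻⁵ × 1990 K = 0.171478 eV.
Eᵢ/kT = 0, 1.65036, 2.30933, 2.45513, 2.46096.
Z = Σ e^(−Eᵢ/kT) = e^(−0) + e^(−1.65036) + e^(−2.30933) + e^(−2.45513) + e^(−2.46096) = 1.00000 + 0.191981 + 0.0993278 + 0.0858520 + 0.0853530 = 1.46251.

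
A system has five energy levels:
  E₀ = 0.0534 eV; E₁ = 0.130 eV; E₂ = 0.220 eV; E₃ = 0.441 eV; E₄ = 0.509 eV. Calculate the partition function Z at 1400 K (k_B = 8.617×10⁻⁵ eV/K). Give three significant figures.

k_BT = 8.617×10⁻⁵ × 1400 K = 0.12064 eV.
Eᵢ/kT = 0.44264, 1.0776, 1.8236, 3.6555, 4.2192.
Z = Σ e^(−Eᵢ/kT) = e^(−0.44264) + e^(−1.0776) + e^(−1.8236) + e^(−3.6555) + e^(−4.2192) = 0.64234 + 0.34041 + 0.16144 + 0.025849 + 0.014710 = 1.1847.

Z = 1.18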